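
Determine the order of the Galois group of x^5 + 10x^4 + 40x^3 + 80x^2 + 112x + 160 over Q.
The degree of the splitting field over Q equals the order of the Galois group, so first determine the group. The polynomial f is an irreducible quintic over Q, so G = Gal(f/Q) is a transitive subgroup of S_5: one of C_5 (5T1, order 5), D_5 (5T2, order 10), F_20 (5T3, order 20), A_5 (5T4, order 60) or S_5 (5T5, order 120). The discriminant of f is 61018734592, which is not a perfect square, so G is not contained in A_5. The transitive groups of degree 5 not contained in A_5 are: F_20 (5T3, order 20), S_5 (5T5, order 120). By Dedekind's theorem, for a prime p not dividing disc(f) the degrees of the irreducible factors of f mod p form the cycle type of an element of G. Factoring f modulo the 5 such primes p <= 13 (skipping 2, which divides the discriminant), each new pattern first appears at: mod 3: f = (x^5 + x^4 + x^3 + 2x^2 + x + 1), pattern 5; mod 5: f = (x)(x^4 + 2), pattern 4+1; mod 13: f = (x + 8)(x + 12)(x^3 + 3x^2 + x + 6), pattern 3+1+1. No other pattern occurs in this range, so the set of observed cycle types is {5, 4+1, 3+1+1}. Among the candidates above, the only group containing elements of all these cycle types is S_5 (5T5) — F_20 (5T3) lacks at least one of them. Hence G = S_5 (5T5), of order 120. The Galois group S_5 (5T5) has order 120, so the splitting field has degree 120 over Q.

120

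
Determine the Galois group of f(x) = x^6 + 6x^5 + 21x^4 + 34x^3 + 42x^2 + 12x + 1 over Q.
PGL(2,5), S_5 acting on 6 points

The polynomial f is an irreducible sextic over Q, so G = Gal(f/Q) is one of the 16 transitive subgroups 6T1, ..., 6T16 of S_6. The discriminant of f is -1024192512, which is not a perfect square, so G is not contained in A_6. The transitive groups of degree 6 not contained in A_6 are: C_6 (6T1, order 6), S_3 (6T2, order 6), D_6 (6T3, order 12), C_3 x S_3 (6T5, order 18), A_4 x C_2 (6T6, order 24), S_4 (6T8, order 24), S_3 x S_3 (6T9, order 36), S_4 x C_2 (6T11, order 48), (S_3 x S_3) : C_2 (6T13, order 72), PGL(2,5) (6T14, order 120), S_6 (6T16, order 720). By Dedekind's theorem, for a prime p not dividing disc(f) the degrees of the irreducible factors of f mod p form the cycle type of an element of G. Factoring f modulo the 21 such primes p <= 89 (skipping 2, 3, 7, which divide the discriminant), each new pattern first appears at: mod 5: f = (x^6 + x^5 + x^4 + 4x^3 + 2x^2 + 2x + 1), pattern 6; mod 11: f = (x + 7)(x^5 + 10x^4 + 6x^3 + 3x^2 + 10x + 8), pattern 5+1; mod 13: f = (x + 1)(x + 12)(x^4 + 6x^3 + 9x^2 + x + 12), pattern 4+1+1; mod 23: f = (x + 14)(x + 20)(x^2 + 2x + 4)(x^2 + 16x + 13), pattern 2+2+1+1; mod 43: f = (x^3 + 22x^2 + 37x + 39)(x^3 + 27x^2 + 35x + 32), pattern 3+3; mod 61: f = (x^2 + 5x + 22)(x^2 + 18x + 52)(x^2 + 44x + 4), pattern 2+2+2. No other pattern occurs in this range, so the set of observed cycle types is {6, 5+1, 4+1+1, 2+2+1+1, 3+3, 2+2+2}. The candidates containing elements of all these cycle types are PGL(2,5) (6T14) of order 120, S_6 (6T16) of order 720; the others are excluded. The observed types are precisely the cycle types that occur in PGL(2,5) (6T14) (apart from the identity). Each of the other remaining candidates has further cycle types, and by the Chebotarev density theorem the matching factorization patterns would occur for a proportion of primes equal to their share of the group: S_6 (6T16) additionally contains elements of type 4+2, 3+2+1, 3+1+1+1, 2+1+1+1+1 (265 of its 720 elements, about 37% of primes). None of the 21 primes tested shows any such pattern (for each of these groups the chance of that is below 10^-4), which rules them out. Hence G = PGL(2,5) (6T14), of order 120.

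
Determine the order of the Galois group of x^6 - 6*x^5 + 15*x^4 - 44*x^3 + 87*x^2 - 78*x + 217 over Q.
The degree of the splitting field over Q equals the order of the Galois group, so first determine the group. The polynomial f is an irreducible sextic over Q, so G = Gal(f/Q) is one of the 16 transitive subgroups 6T1, ..., 6T16 of S_6. The discriminant of f is -190210142896128, which is not a perfect square, so G is not contained in A_6. The transitive groups of degree 6 not contained in A_6 are: C_6 (6T1, order 6), S_3 (6T2, order 6), D_6 (6T3, order 12), C_3 x S_3 (6T5, order 18), A_4 x C_2 (6T6, order 24), S_4 (6T8, order 24), S_3 x S_3 (6T9, order 36), S_4 x C_2 (6T11, order 48), (S_3 x S_3) : C_2 (6T13, order 72), PGL(2,5) (6T14, order 120), S_6 (6T16, order 720). By Dedekind's theorem, for a prime p not dividing disc(f) the degrees of the irreducible factors of f mod p form the cycle type of an element of G. Factoring f modulo the 33 such primes p <= 149 (skipping 2, 3, which divide the discriminant), each new pattern first appears at: mod 5: f = (x^6 + 4x^5 + x^3 + 2x^2 + 2x + 2), pattern 6; mod 7: f = (x)(x + 1)(x + 3)(x^3 + 4x^2 + 3x + 2), pattern 3+1+1+1; mod 17: f = (x^2 + 10)(x^2 + 5x + 5)(x^2 + 6x + 4), pattern 2+2+2; mod 19: f = (x^3 + 16x^2 + 3x + 3)(x^3 + 16x^2 + 3x + 9), pattern 3+3; mod 73: f = (x + 25)(x + 41)(x + 43)(x + 57)(x + 59)(x + 61), pattern 1+1+1+1+1+1. No other pattern occurs in this range, so the set of observed cycle types is {6, 3+1+1+1, 2+2+2, 3+3, 1+1+1+1+1+1}. The candidates containing elements of all these cycle types are C_3 x S_3 (6T5) of order 18, S_3 x S_3 (6T9) of order 36, (S_3 x S_3) : C_2 (6T13) of order 72, S_6 (6T16) of order 720; the others are excluded. The observed types are precisely the cycle types that occur in C_3 x S_3 (6T5). Each of the other remaining candidates has further cycle types, and by the Chebotarev density theorem the matching factorization patterns would occur for a proportion of primes equal to their share of the group: S_3 x S_3 (6T9) additionally contains elements of type 2+2+1+1 (9 of its 36 elements, about 25% of primes); (S_3 x S_3) : C_2 (6T13) additionally contains elements of type 4+2, 3+2+1, 2+2+1+1, 2+1+1+1+1 (45 of its 72 elements, about 62% of primes); S_6 (6T16) additionally contains elements of type 5+1, 4+2, 4+1+1, 3+2+1, 2+2+1+1, 2+1+1+1+1 (504 of its 720 elements, about 70% of primes). None of the 33 primes tested shows any such pattern (for each of these groups the chance of that is below 10^-4), which rules them out. Hence G = C_3 x S_3 (6T5), of order 18. The Galois group C_3 x S_3 (6T5) has order 18, so the splitting field has degree 18 over Q.

18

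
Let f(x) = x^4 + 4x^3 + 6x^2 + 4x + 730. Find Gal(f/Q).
The polynomial is an irreducible quartic over Q and its discriminant is 99179645184 = 314928^2, a perfect square, so the Galois group is contained in A_4. The resolvent cubic y^3 - 6*y^2 - 2904*y + 5824 splits completely over Q, which gives the Klein four-group V_4.

V_4, the Klein four-group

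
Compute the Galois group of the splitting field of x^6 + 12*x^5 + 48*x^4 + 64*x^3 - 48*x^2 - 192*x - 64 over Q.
A_4 x C_2 (also written A4xC2)

The polynomial f is an irreducible sextic over Q, so G = Gal(f/Q) is one of the 16 transitive subgroups 6T1, ..., 6T16 of S_6. The discriminant of f is -450868486864896, which is not a perfect square, so G is not contained in A_6. The transitive groups of degree 6 not contained in A_6 are: C_6 (6T1, order 6), S_3 (6T2, order 6), D_6 (6T3, order 12), C_3 x S_3 (6T5, order 18), A_4 x C_2 (6T6, order 24), S_4 (6T8, order 24), S_3 x S_3 (6T9, order 36), S_4 x C_2 (6T11, order 48), (S_3 x S_3) : C_2 (6T13, order 72), PGL(2,5) (6T14, order 120), S_6 (6T16, order 720). By Dedekind's theorem, for a prime p not dividing disc(f) the degrees of the irreducible factors of f mod p form the cycle type of an element of G. Factoring f modulo the 33 such primes p <= 149 (skipping 2, 3, which divide the discriminant), each new pattern first appears at: mod 5: f = (x^3 + 3x^2 + x + 2)(x^3 + 4x^2 + 3), pattern 3+3; mod 7: f = (x^6 + 5x^5 + 6x^4 + x^3 + x^2 + 4x + 6), pattern 6; mod 17: f = (x + 6)(x + 15)(x^2 + 4x + 1)(x^2 + 4x + 11), pattern 2+2+1+1; mod 19: f = (x + 7)(x + 9)(x + 14)(x + 16)(x^2 + 4x + 9), pattern 2+1+1+1+1; mod 71: f = (x^2 + 4x + 7)(x^2 + 4x + 22)(x^2 + 4x + 42), pattern 2+2+2. No other pattern occurs in this range, so the set of observed cycle types is {3+3, 6, 2+2+1+1, 2+1+1+1+1, 2+2+2}. The candidates containing elements of all these cycle types are A_4 x C_2 (6T6) of order 24, S_4 x C_2 (6T11) of order 48, (S_3 x S_3) : C_2 (6T13) of order 72, S_6 (6T16) of order 720; the others are excluded. The observed types are precisely the cycle types that occur in A_4 x C_2 (6T6) (apart from the identity). Each of the other remaining candidates has further cycle types, and by the Chebotarev density theorem the matching factorization patterns would occur for a proportion of primes equal to their share of the group: S_4 x C_2 (6T11) additionally contains elements of type 4+2, 4+1+1 (12 of its 48 elements, about 25% of primes); (S_3 x S_3) : C_2 (6T13) additionally contains elements of type 4+2, 3+2+1, 3+1+1+1 (34 of its 72 elements, about 47% of primes); S_6 (6T16) additionally contains elements of type 5+1, 4+2, 4+1+1, 3+2+1, 3+1+1+1 (484 of its 720 elements, about 67% of primes). None of the 33 primes tested shows any such pattern (for each of these groups the chance of that is below 10^-4), which rules them out. Hence G = A_4 x C_2 (6T6), of order 24.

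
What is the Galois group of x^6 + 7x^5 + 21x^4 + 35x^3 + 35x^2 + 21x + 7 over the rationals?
The polynomial f is an irreducible sextic over Q, so G = Gal(f/Q) is one of the 16 transitive subgroups 6T1, ..., 6T16 of S_6. The discriminant of f is -16807, which is not a perfect square, so G is not contained in A_6. The transitive groups of degree 6 not contained in A_6 are: C_6 (6T1, order 6), S_3 (6T2, order 6), D_6 (6T3, order 12), C_3 x S_3 (6T5, order 18), A_4 x C_2 (6T6, order 24), S_4 (6T8, order 24), S_3 x S_3 (6T9, order 36), S_4 x C_2 (6T11, order 48), (S_3 x S_3) : C_2 (6T13, order 72), PGL(2,5) (6T14, order 120), S_6 (6T16, order 720). By Dedekind's theorem, for a prime p not dividing disc(f) the degrees of the irreducible factors of f mod p form the cycle type of an element of G. Factoring f modulo the 37 such primes p <= 163 (skipping 7, which divides the discriminant), each new pattern first appears at: mod 2: f = (x^3 + x + 1)(x^3 + x^2 + 1), pattern 3+3; mod 3: f = (x^6 + x^5 + 2x^3 + 2x^2 + 1), pattern 6; mod 13: f = (x^2 + 5x + 5)(x^2 + 7x + 7)(x^2 + 8x + 8), pattern 2+2+2; mod 29: f = (x + 5)(x + 6)(x + 7)(x + 10)(x + 14)(x + 23), pattern 1+1+1+1+1+1. No other pattern occurs in this range, so the set of observed cycle types is {3+3, 6, 2+2+2, 1+1+1+1+1+1}. The candidates containing elements of all these cycle types are C_6 (6T1) of order 6, D_6 (6T3) of order 12, C_3 x S_3 (6T5) of order 18, A_4 x C_2 (6T6) of order 24, S_3 x S_3 (6T9) of order 36, S_4 x C_2 (6T11) of order 48, (S_3 x S_3) : C_2 (6T13) of order 72, PGL(2,5) (6T14) of order 120, S_6 (6T16) of order 720; the others are excluded. The observed types are precisely the cycle types that occur in C_6 (6T1). Each of the other remaining candidates has further cycle types, and by the Chebotarev density theorem the matching factorization patterns would occur for a proportion of primes equal to their share of the group: D_6 (6T3) additionally contains elements of type 2+2+1+1 (3 of its 12 elements, about 25% of primes); C_3 x S_3 (6T5) additionally contains elements of type 3+1+1+1 (4 of its 18 elements, about 22% of primes); A_4 x C_2 (6T6) additionally contains elements of type 2+2+1+1, 2+1+1+1+1 (6 of its 24 elements, about 25% of primes); S_3 x S_3 (6T9) additionally contains elements of type 3+1+1+1, 2+2+1+1 (13 of its 36 elements, about 36% of primes); S_4 x C_2 (6T11) additionally contains elements of type 4+2, 4+1+1, 2+2+1+1, 2+1+1+1+1 (24 of its 48 elements, about 50% of primes); (S_3 x S_3) : C_2 (6T13) additionally contains elements of type 4+2, 3+2+1, 3+1+1+1, 2+2+1+1, 2+1+1+1+1 (49 of its 72 elements, about 68% of primes); PGL(2,5) (6T14) additionally contains elements of type 5+1, 4+1+1, 2+2+1+1 (69 of its 120 elements, about 58% of primes); S_6 (6T16) additionally contains elements of type 5+1, 4+2, 4+1+1, 3+2+1, 3+1+1+1, 2+2+1+1, 2+1+1+1+1 (544 of its 720 elements, about 76% of primes). None of the 37 primes tested shows any such pattern (for each of these groups the chance of that is below 10^-4), which rules them out. Hence G = C_6 (6T1), of order 6.

6T1: C_6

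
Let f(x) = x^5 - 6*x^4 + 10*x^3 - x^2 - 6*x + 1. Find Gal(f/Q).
The polynomial f is an irreducible quintic over Q, so G = Gal(f/Q) is a transitive subgroup of S_5: one of C_5 (5T1, order 5), D_5 (5T2, order 10), F_20 (5T3, order 20), A_5 (5T4, order 60) or S_5 (5T5, order 120). The discriminant of f is 14641 = 121^2, a perfect square, so G is contained in A_5. The transitive groups of degree 5 contained in A_5 are: C_5 (5T1, order 5), D_5 (5T2, order 10), A_5 (5T4, order 60). By Dedekind's theorem, for a prime p not dividing disc(f) the degrees of the irreducible factors of f mod p form the cycle type of an element of G. Factoring f modulo the 14 such primes p <= 47 (skipping 11, which divides the discriminant), each new pattern first appears at: mod 2: f = (x^5 + x^2 + 1), pattern 5; mod 23: f = (x + 3)(x + 5)(x + 9)(x + 10)(x + 13), pattern 1+1+1+1+1. No other pattern occurs in this range, so the set of observed cycle types is {5, 1+1+1+1+1}. The candidates containing elements of all these cycle types are C_5 (5T1) of order 5, D_5 (5T2) of order 10, A_5 (5T4) of order 60; the others are excluded. The observed types are precisely the cycle types that occur in C_5 (5T1). Each of the other remaining candidates has further cycle types, and by the Chebotarev density theorem the matching factorization patterns would occur for a proportion of primes equal to their share of the group: D_5 (5T2) additionally contains elements of type 2+2+1 (5 of its 10 elements, about 50% of primes); A_5 (5T4) additionally contains elements of type 3+1+1, 2+2+1 (35 of its 60 elements, about 58% of primes). None of the 14 primes tested shows any such pattern (for each of these groups the chance of that is below 10^-4), which rules them out. Hence G = C_5 (5T1), of order 5.

5T1: C_5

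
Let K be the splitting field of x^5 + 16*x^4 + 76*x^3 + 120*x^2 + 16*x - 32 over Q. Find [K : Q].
5

The degree of the splitting field over Q equals the order of the Galois group, so first determine the group. The polynomial f is an irreducible quintic over Q, so G = Gal(f/Q) is a transitive subgroup of S_5: one of C_5 (5T1, order 5), D_5 (5T2, order 10), F_20 (5T3, order 20), A_5 (5T4, order 60) or S_5 (5T5, order 120). The discriminant of f is 15352201216 = 123904^2, a perfect square, so G is contained in A_5. The transitive groups of degree 5 contained in A_5 are: C_5 (5T1, order 5), D_5 (5T2, order 10), A_5 (5T4, order 60). By Dedekind's theorem, for a prime p not dividing disc(f) the degrees of the irreducible factors of f mod p form the cycle type of an element of G. Factoring f modulo the 14 such primes p <= 53 (skipping 2, 11, which divide the discriminant), each new pattern first appears at: mod 3: f = (x^5 + x^4 + x^3 + x + 1), pattern 5; mod 23: f = (x + 6)(x + 11)(x + 13)(x + 15)(x + 17), pattern 1+1+1+1+1. No other pattern occurs in this range, so the set of observed cycle types is {5, 1+1+1+1+1}. The candidates containing elements of all these cycle types are C_5 (5T1) of order 5, D_5 (5T2) of order 10, A_5 (5T4) of order 60; the others are excluded. The observed types are precisely the cycle types that occur in C_5 (5T1). Each of the other remaining candidates has further cycle types, and by the Chebotarev density theorem the matching factorization patterns would occur for a proportion of primes equal to their share of the group: D_5 (5T2) additionally contains elements of type 2+2+1 (5 of its 10 elements, about 50% of primes); A_5 (5T4) additionally contains elements of type 3+1+1, 2+2+1 (35 of its 60 elements, about 58% of primes). None of the 14 primes tested shows any such pattern (for each of these groups the chance of that is below 10^-4), which rules them out. Hence G = C_5 (5T1), of order 5. The Galois group C_5 (5T1) has order 5, so the splitting field has degree 5 over Q.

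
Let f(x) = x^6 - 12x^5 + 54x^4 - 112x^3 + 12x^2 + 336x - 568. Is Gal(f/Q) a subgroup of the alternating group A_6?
No

The polynomial is irreducible of degree 6 over Q. Its discriminant is 2504824927027200, which is not a perfect square. A Galois group lies in the alternating group exactly when the discriminant is a square in Q, so the Galois group (D_6) is not contained in A_6.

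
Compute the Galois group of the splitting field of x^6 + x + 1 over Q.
S_6 (order 720)

The polynomial f is an irreducible sextic over Q, so G = Gal(f/Q) is one of the 16 transitive subgroups 6T1, ..., 6T16 of S_6. The discriminant of f is -43531, which is not a perfect square, so G is not contained in A_6. The transitive groups of degree 6 not contained in A_6 are: C_6 (6T1, order 6), S_3 (6T2, order 6), D_6 (6T3, order 12), C_3 x S_3 (6T5, order 18), A_4 x C_2 (6T6, order 24), S_4 (6T8, order 24), S_3 x S_3 (6T9, order 36), S_4 x C_2 (6T11, order 48), (S_3 x S_3) : C_2 (6T13, order 72), PGL(2,5) (6T14, order 120), S_6 (6T16, order 720). By Dedekind's theorem, for a prime p not dividing disc(f) the degrees of the irreducible factors of f mod p form the cycle type of an element of G. Factoring f modulo the 4 such primes p <= 7, each new pattern first appears at: mod 2: f = (x^6 + x + 1), pattern 6; mod 3: f = (x + 2)(x^2 + 2x + 2)(x^3 + 2x^2 + x + 1), pattern 3+2+1; mod 5: f = (x^3 + 2x^2 + 4x + 4)(x^3 + 3x^2 + 4), pattern 3+3; mod 7: f = (x + 2)(x^5 + 5x^4 + 4x^3 + 6x^2 + 2x + 4), pattern 5+1. No other pattern occurs in this range, so the set of observed cycle types is {6, 3+2+1, 3+3, 5+1}. Among the candidates above, the only group containing elements of all these cycle types is S_6 (6T16); every other candidate lacks at least one of them. Hence G = S_6 (6T16), of order 720.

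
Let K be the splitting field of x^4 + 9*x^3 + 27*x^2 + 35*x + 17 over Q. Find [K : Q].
The degree of the splitting field over Q equals the order of the Galois group, so first determine the group. The polynomial is an irreducible quartic over Q and its discriminant is -283, which is not a perfect square, so the Galois group is not contained in A_4. The resolvent cubic y^3 - 27*y^2 + 247*y - 766 is irreducible over Q. An irreducible resolvent with non-square discriminant gives S_4. The Galois group S_4 (4T5) has order 24, so the splitting field has degree 24 over Q.

24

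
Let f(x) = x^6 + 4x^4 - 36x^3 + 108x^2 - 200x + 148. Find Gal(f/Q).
S_4 x C_2 (also written S4xC2)

The polynomial f is an irreducible sextic over Q, so G = Gal(f/Q) is one of the 16 transitive subgroups 6T1, ..., 6T16 of S_6. The discriminant of f is -64225280000, which is not a perfect square, so G is not contained in A_6. The transitive groups of degree 6 not contained in A_6 are: C_6 (6T1, order 6), S_3 (6T2, order 6), D_6 (6T3, order 12), C_3 x S_3 (6T5, order 18), A_4 x C_2 (6T6, order 24), S_4 (6T8, order 24), S_3 x S_3 (6T9, order 36), S_4 x C_2 (6T11, order 48), (S_3 x S_3) : C_2 (6T13, order 72), PGL(2,5) (6T14, order 120), S_6 (6T16, order 720). By Dedekind's theorem, for a prime p not dividing disc(f) the degrees of the irreducible factors of f mod p form the cycle type of an element of G. Factoring f modulo the 17 such primes p <= 71 (skipping 2, 5, 7, which divide the discriminant), each new pattern first appears at: mod 3: f = (x^3 + x^2 + 2)(x^3 + 2x^2 + 2x + 2), pattern 3+3; mod 13: f = (x^6 + 4x^4 + 3x^3 + 4x^2 + 8x + 5), pattern 6; mod 19: f = (x^2 + 9x + 7)(x^4 + 10x^3 + 2x^2 + 9x + 13), pattern 4+2; mod 23: f = (x + 5)(x + 7)(x^4 + 11x^3 + 21x^2 + 17x + 20), pattern 4+1+1; mod 53: f = (x^2 + 14x + 47)(x^2 + 16x + 32)(x^2 + 23x + 18), pattern 2+2+2; mod 59: f = (x + 8)(x + 24)(x^2 + 33x + 17)(x^2 + 53x + 14), pattern 2+2+1+1; mod 71: f = (x + 1)(x + 9)(x + 28)(x + 48)(x^2 + 56x + 33), pattern 2+1+1+1+1. No other pattern occurs in this range, so the set of observed cycle types is {3+3, 6, 4+2, 4+1+1, 2+2+2, 2+2+1+1, 2+1+1+1+1}. The candidates containing elements of all these cycle types are S_4 x C_2 (6T11) of order 48, S_6 (6T16) of order 720; the others are excluded. The observed types are precisely the cycle types that occur in S_4 x C_2 (6T11) (apart from the identity). Each of the other remaining candidates has further cycle types, and by the Chebotarev density theorem the matching factorization patterns would occur for a proportion of primes equal to their share of the group: S_6 (6T16) additionally contains elements of type 5+1, 3+2+1, 3+1+1+1 (304 of its 720 elements, about 42% of primes). None of the 17 primes tested shows any such pattern (for each of these groups the chance of that is below 10^-4), which rules them out. Hence G = S_4 x C_2 (6T11), of order 48.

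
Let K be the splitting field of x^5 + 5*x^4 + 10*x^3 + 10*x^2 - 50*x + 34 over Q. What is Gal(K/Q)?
A_5, the alternating group on 5 letters

The polynomial f is an irreducible quintic over Q, so G = Gal(f/Q) is a transitive subgroup of S_5: one of C_5 (5T1, order 5), D_5 (5T2, order 10), F_20 (5T3, order 20), A_5 (5T4, order 60) or S_5 (5T5, order 120). The discriminant of f is 58564000000 = 242000^2, a perfect square, so G is contained in A_5. The transitive groups of degree 5 contained in A_5 are: C_5 (5T1, order 5), D_5 (5T2, order 10), A_5 (5T4, order 60). By Dedekind's theorem, for a prime p not dividing disc(f) the degrees of the irreducible factors of f mod p form the cycle type of an element of G. Factoring f modulo the 3 such primes p <= 13 (skipping 2, 5, 11, which divide the discriminant), each new pattern first appears at: mod 3: f = (x^5 + 2x^4 + x^3 + x^2 + x + 1), pattern 5; mod 13: f = (x + 7)(x + 9)(x^3 + 2x^2 + 6x + 9), pattern 3+1+1. No other pattern occurs in this range, so the set of observed cycle types is {5, 3+1+1}. Among the candidates above, the only group containing elements of all these cycle types is A_5 (5T4) — each of C_5 (5T1), D_5 (5T2) lacks at least one of them. Hence G = A_5 (5T4), of order 60.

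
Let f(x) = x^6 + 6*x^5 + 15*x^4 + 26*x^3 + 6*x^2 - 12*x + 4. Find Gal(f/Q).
D_6

The polynomial f is an irreducible sextic over Q, so G = Gal(f/Q) is one of the 16 transitive subgroups 6T1, ..., 6T16 of S_6. The discriminant of f is 304930925568, which is not a perfect square, so G is not contained in A_6. The transitive groups of degree 6 not contained in A_6 are: C_6 (6T1, order 6), S_3 (6T2, order 6), D_6 (6T3, order 12), C_3 x S_3 (6T5, order 18), A_4 x C_2 (6T6, order 24), S_4 (6T8, order 24), S_3 x S_3 (6T9, order 36), S_4 x C_2 (6T11, order 48), (S_3 x S_3) : C_2 (6T13, order 72), PGL(2,5) (6T14, order 120), S_6 (6T16, order 720). By Dedekind's theorem, for a prime p not dividing disc(f) the degrees of the irreducible factors of f mod p form the cycle type of an element of G. Factoring f modulo the 79 such primes p <= 421 (skipping 2, 3, 41, which divide the discriminant), each new pattern first appears at: mod 5: f = (x^2 + x + 2)(x^2 + 2x + 4)(x^2 + 3x + 3), pattern 2+2+2; mod 7: f = (x^6 + 6x^5 + x^4 + 5x^3 + 6x^2 + 2x + 4), pattern 6; mod 11: f = (x + 2)(x + 7)(x^2 + x + 8)(x^2 + 7x + 2), pattern 2+2+1+1; mod 13: f = (x^3 + 3x^2 + 2x + 12)(x^3 + 3x^2 + 4x + 9), pattern 3+3; mod 61: f = (x + 3)(x + 7)(x + 20)(x + 25)(x + 32)(x + 41), pattern 1+1+1+1+1+1. No other pattern occurs in this range, so the set of observed cycle types is {2+2+2, 6, 2+2+1+1, 3+3, 1+1+1+1+1+1}. The candidates containing elements of all these cycle types are D_6 (6T3) of order 12, A_4 x C_2 (6T6) of order 24, S_3 x S_3 (6T9) of order 36, S_4 x C_2 (6T11) of order 48, (S_3 x S_3) : C_2 (6T13) of order 72, PGL(2,5) (6T14) of order 120, S_6 (6T16) of order 720; the others are excluded. The observed types are precisely the cycle types that occur in D_6 (6T3). Each of the other remaining candidates has further cycle types, and by the Chebotarev density theorem the matching factorization patterns would occur for a proportion of primes equal to their share of the group: A_4 x C_2 (6T6) additionally contains elements of type 2+1+1+1+1 (3 of its 24 elements, about 12% of primes); S_3 x S_3 (6T9) additionally contains elements of type 3+1+1+1 (4 of its 36 elements, about 11% of primes); S_4 x C_2 (6T11) additionally contains elements of type 4+2, 4+1+1, 2+1+1+1+1 (15 of its 48 elements, about 31% of primes); (S_3 x S_3) : C_2 (6T13) additionally contains elements of type 4+2, 3+2+1, 3+1+1+1, 2+1+1+1+1 (40 of its 72 elements, about 56% of primes); PGL(2,5) (6T14) additionally contains elements of type 5+1, 4+1+1 (54 of its 120 elements, about 45% of primes); S_6 (6T16) additionally contains elements of type 5+1, 4+2, 4+1+1, 3+2+1, 3+1+1+1, 2+1+1+1+1 (499 of its 720 elements, about 69% of primes). None of the 79 primes tested shows any such pattern (for each of these groups the chance of that is below 10^-4), which rules them out. Hence G = D_6 (6T3), of order 12.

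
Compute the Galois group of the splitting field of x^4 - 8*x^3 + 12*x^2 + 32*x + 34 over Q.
C_4

The polynomial is an irreducible quartic over Q and its discriminant is 53086208, which is not a perfect square, so the Galois group is not contained in A_4. The resolvent cubic y^3 - 12*y^2 - 392*y - 1568 has exactly one rational root, so the Galois group is C_4 or D_4. The quartic becomes reducible over Q(sqrt(disc)), so the group is C_4.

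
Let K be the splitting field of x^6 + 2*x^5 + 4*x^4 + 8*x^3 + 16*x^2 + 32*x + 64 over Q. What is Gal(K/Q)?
C_6

The polynomial f is an irreducible sextic over Q, so G = Gal(f/Q) is one of the 16 transitive subgroups 6T1, ..., 6T16 of S_6. The discriminant of f is -18046378835968, which is not a perfect square, so G is not contained in A_6. The transitive groups of degree 6 not contained in A_6 are: C_6 (6T1, order 6), S_3 (6T2, order 6), D_6 (6T3, order 12), C_3 x S_3 (6T5, order 18), A_4 x C_2 (6T6, order 24), S_4 (6T8, order 24), S_3 x S_3 (6T9, order 36), S_4 x C_2 (6T11, order 48), (S_3 x S_3) : C_2 (6T13, order 72), PGL(2,5) (6T14, order 120), S_6 (6T16, order 720). By Dedekind's theorem, for a prime p not dividing disc(f) the degrees of the irreducible factors of f mod p form the cycle type of an element of G. Factoring f modulo the 37 such primes p <= 167 (skipping 2, 7, which divide the discriminant), each new pattern first appears at: mod 3: f = (x^6 + 2x^5 + x^4 + 2x^3 + x^2 + 2x + 1), pattern 6; mod 11: f = (x^3 + 3x^2 + 2x + 3)(x^3 + 10x^2 + 5x + 3), pattern 3+3; mod 13: f = (x^2 + 6x + 4)(x^2 + 10x + 4)(x^2 + 12x + 4), pattern 2+2+2; mod 29: f = (x + 8)(x + 10)(x + 12)(x + 15)(x + 18)(x + 26), pattern 1+1+1+1+1+1. No other pattern occurs in this range, so the set of observed cycle types is {6, 3+3, 2+2+2, 1+1+1+1+1+1}. The candidates containing elements of all these cycle types are C_6 (6T1) of order 6, D_6 (6T3) of order 12, C_3 x S_3 (6T5) of order 18, A_4 x C_2 (6T6) of order 24, S_3 x S_3 (6T9) of order 36, S_4 x C_2 (6T11) of order 48, (S_3 x S_3) : C_2 (6T13) of order 72, PGL(2,5) (6T14) of order 120, S_6 (6T16) of order 720; the others are excluded. The observed types are precisely the cycle types that occur in C_6 (6T1). Each of the other remaining candidates has further cycle types, and by the Chebotarev density theorem the matching factorization patterns would occur for a proportion of primes equal to their share of the group: D_6 (6T3) additionally contains elements of type 2+2+1+1 (3 of its 12 elements, about 25% of primes); C_3 x S_3 (6T5) additionally contains elements of type 3+1+1+1 (4 of its 18 elements, about 22% of primes); A_4 x C_2 (6T6) additionally contains elements of type 2+2+1+1, 2+1+1+1+1 (6 of its 24 elements, about 25% of primes); S_3 x S_3 (6T9) additionally contains elements of type 3+1+1+1, 2+2+1+1 (13 of its 36 elements, about 36% of primes); S_4 x C_2 (6T11) additionally contains elements of type 4+2, 4+1+1, 2+2+1+1, 2+1+1+1+1 (24 of its 48 elements, about 50% of primes); (S_3 x S_3) : C_2 (6T13) additionally contains elements of type 4+2, 3+2+1, 3+1+1+1, 2+2+1+1, 2+1+1+1+1 (49 of its 72 elements, about 68% of primes); PGL(2,5) (6T14) additionally contains elements of type 5+1, 4+1+1, 2+2+1+1 (69 of its 120 elements, about 58% of primes); S_6 (6T16) additionally contains elements of type 5+1, 4+2, 4+1+1, 3+2+1, 3+1+1+1, 2+2+1+1, 2+1+1+1+1 (544 of its 720 elements, about 76% of primes). None of the 37 primes tested shows any such pattern (for each of these groups the chance of that is below 10^-4), which rules them out. Hence G = C_6 (6T1), of order 6.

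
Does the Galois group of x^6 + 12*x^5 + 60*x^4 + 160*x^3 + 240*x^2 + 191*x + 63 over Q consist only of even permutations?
The polynomial is irreducible of degree 6 over Q. Its discriminant is -43531, which is not a perfect square. A Galois group lies in the alternating group exactly when the discriminant is a square in Q, so the Galois group (S_6) is not contained in A_6.

No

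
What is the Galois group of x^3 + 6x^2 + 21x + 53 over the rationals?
S_3, the symmetric group on 3 letters

The polynomial is an irreducible cubic over Q and its discriminant is -22599, which is not a perfect square. For an irreducible cubic, a non-square discriminant gives Galois group S_3.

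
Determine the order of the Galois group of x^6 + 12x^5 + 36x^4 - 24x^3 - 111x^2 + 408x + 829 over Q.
The degree of the splitting field over Q equals the order of the Galois group, so first determine the group. The polynomial f is an irreducible sextic over Q, so G = Gal(f/Q) is one of the 16 transitive subgroups 6T1, ..., 6T16 of S_6. The discriminant of f is -9221581132716096, which is not a perfect square, so G is not contained in A_6. The transitive groups of degree 6 not contained in A_6 are: C_6 (6T1, order 6), S_3 (6T2, order 6), D_6 (6T3, order 12), C_3 x S_3 (6T5, order 18), A_4 x C_2 (6T6, order 24), S_4 (6T8, order 24), S_3 x S_3 (6T9, order 36), S_4 x C_2 (6T11, order 48), (S_3 x S_3) : C_2 (6T13, order 72), PGL(2,5) (6T14, order 120), S_6 (6T16, order 720). By Dedekind's theorem, for a prime p not dividing disc(f) the degrees of the irreducible factors of f mod p form the cycle type of an element of G. Factoring f modulo the 33 such primes p <= 149 (skipping 2, 3, which divide the discriminant), each new pattern first appears at: mod 5: f = (x^3 + 3x^2 + 2)(x^3 + 4x^2 + 4x + 2), pattern 3+3; mod 7: f = (x^6 + 5x^5 + x^4 + 4x^3 + x^2 + 2x + 3), pattern 6; mod 17: f = (x + 2)(x + 3)(x^2 + 9x + 2)(x^2 + 15x + 11), pattern 2+2+1+1; mod 19: f = (x + 4)(x + 5)(x + 8)(x + 17)(x^2 + 16x + 4), pattern 2+1+1+1+1; mod 71: f = (x^2 + 11x + 64)(x^2 + 26x + 57)(x^2 + 46x + 57), pattern 2+2+2. No other pattern occurs in this range, so the set of observed cycle types is {3+3, 6, 2+2+1+1, 2+1+1+1+1, 2+2+2}. The candidates containing elements of all these cycle types are A_4 x C_2 (6T6) of order 24, S_4 x C_2 (6T11) of order 48, (S_3 x S_3) : C_2 (6T13) of order 72, S_6 (6T16) of order 720; the others are excluded. The observed types are precisely the cycle types that occur in A_4 x C_2 (6T6) (apart from the identity). Each of the other remaining candidates has further cycle types, and by the Chebotarev density theorem the matching factorization patterns would occur for a proportion of primes equal to their share of the group: S_4 x C_2 (6T11) additionally contains elements of type 4+2, 4+1+1 (12 of its 48 elements, about 25% of primes); (S_3 x S_3) : C_2 (6T13) additionally contains elements of type 4+2, 3+2+1, 3+1+1+1 (34 of its 72 elements, about 47% of primes); S_6 (6T16) additionally contains elements of type 5+1, 4+2, 4+1+1, 3+2+1, 3+1+1+1 (484 of its 720 elements, about 67% of primes). None of the 33 primes tested shows any such pattern (for each of these groups the chance of that is below 10^-4), which rules them out. Hence G = A_4 x C_2 (6T6), of order 24. The Galois group A_4 x C_2 (6T6) has order 24, so the splitting field has degree 24 over Q.

24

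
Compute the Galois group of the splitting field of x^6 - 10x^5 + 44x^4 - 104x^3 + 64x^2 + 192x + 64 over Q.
(C_3 x C_3) : C_4

The polynomial f is an irreducible sextic over Q, so G = Gal(f/Q) is one of the 16 transitive subgroups 6T1, ..., 6T16 of S_6. The discriminant of f is 564385546240000 = 23756800^2, a perfect square, so G is contained in A_6. The transitive groups of degree 6 contained in A_6 are: A_4 (6T4, order 12), S_4 (6T7, order 24), (C_3 x C_3) : C_4 (6T10, order 36), PSL(2,5) (6T12, order 60), A_6 (6T15, order 360). By Dedekind's theorem, for a prime p not dividing disc(f) the degrees of the irreducible factors of f mod p form the cycle type of an element of G. Factoring f modulo the 19 such primes p <= 79 (skipping 2, 5, 29, which divide the discriminant), each new pattern first appears at: mod 3: f = (x^2 + 2x + 2)(x^4 + x + 2), pattern 4+2; mod 11: f = (x^3 + 2x^2 + x + 8)(x^3 + 10x^2 + x + 8), pattern 3+3; mod 19: f = (x + 1)(x + 3)(x^2 + x + 9)(x^2 + 4x + 8), pattern 2+2+1+1; mod 61: f = (x + 7)(x + 21)(x + 54)(x^3 + 30x^2 + 12x + 8), pattern 3+1+1+1. No other pattern occurs in this range, so the set of observed cycle types is {4+2, 3+3, 2+2+1+1, 3+1+1+1}. The candidates containing elements of all these cycle types are (C_3 x C_3) : C_4 (6T10) of order 36, A_6 (6T15) of order 360; the others are excluded. The observed types are precisely the cycle types that occur in (C_3 x C_3) : C_4 (6T10) (apart from the identity). Each of the other remaining candidates has further cycle types, and by the Chebotarev density theorem the matching factorization patterns would occur for a proportion of primes equal to their share of the group: A_6 (6T15) additionally contains elements of type 5+1 (144 of its 360 elements, about 40% of primes). None of the 19 primes tested shows any such pattern (for each of these groups the chance of that is below 10^-4), which rules them out. Hence G = (C_3 x C_3) : C_4 (6T10), of order 36.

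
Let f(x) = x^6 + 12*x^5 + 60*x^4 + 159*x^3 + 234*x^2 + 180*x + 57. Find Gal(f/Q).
The polynomial f is an irreducible sextic over Q, so G = Gal(f/Q) is one of the 16 transitive subgroups 6T1, ..., 6T16 of S_6. The discriminant of f is -19683, which is not a perfect square, so G is not contained in A_6. The transitive groups of degree 6 not contained in A_6 are: C_6 (6T1, order 6), S_3 (6T2, order 6), D_6 (6T3, order 12), C_3 x S_3 (6T5, order 18), A_4 x C_2 (6T6, order 24), S_4 (6T8, order 24), S_3 x S_3 (6T9, order 36), S_4 x C_2 (6T11, order 48), (S_3 x S_3) : C_2 (6T13, order 72), PGL(2,5) (6T14, order 120), S_6 (6T16, order 720). By Dedekind's theorem, for a prime p not dividing disc(f) the degrees of the irreducible factors of f mod p form the cycle type of an element of G. Factoring f modulo the 37 such primes p <= 163 (skipping 3, which divides the discriminant), each new pattern first appears at: mod 2: f = (x^6 + x^3 + 1), pattern 6; mod 7: f = (x^3 + 6x^2 + 5x + 3)(x^3 + 6x^2 + 5x + 5), pattern 3+3; mod 17: f = (x^2 + 14)(x^2 + x + 16)(x^2 + 11x + 2), pattern 2+2+2; mod 19: f = (x)(x + 6)(x + 7)(x + 8)(x + 11)(x + 18), pattern 1+1+1+1+1+1. No other pattern occurs in this range, so the set of observed cycle types is {6, 3+3, 2+2+2, 1+1+1+1+1+1}. The candidates containing elements of all these cycle types are C_6 (6T1) of order 6, D_6 (6T3) of order 12, C_3 x S_3 (6T5) of order 18, A_4 x C_2 (6T6) of order 24, S_3 x S_3 (6T9) of order 36, S_4 x C_2 (6T11) of order 48, (S_3 x S_3) : C_2 (6T13) of order 72, PGL(2,5) (6T14) of order 120, S_6 (6T16) of order 720; the others are excluded. The observed types are precisely the cycle types that occur in C_6 (6T1). Each of the other remaining candidates has further cycle types, and by the Chebotarev density theorem the matching factorization patterns would occur for a proportion of primes equal to their share of the group: D_6 (6T3) additionally contains elements of type 2+2+1+1 (3 of its 12 elements, about 25% of primes); C_3 x S_3 (6T5) additionally contains elements of type 3+1+1+1 (4 of its 18 elements, about 22% of primes); A_4 x C_2 (6T6) additionally contains elements of type 2+2+1+1, 2+1+1+1+1 (6 of its 24 elements, about 25% of primes); S_3 x S_3 (6T9) additionally contains elements of type 3+1+1+1, 2+2+1+1 (13 of its 36 elements, about 36% of primes); S_4 x C_2 (6T11) additionally contains elements of type 4+2, 4+1+1, 2+2+1+1, 2+1+1+1+1 (24 of its 48 elements, about 50% of primes); (S_3 x S_3) : C_2 (6T13) additionally contains elements of type 4+2, 3+2+1, 3+1+1+1, 2+2+1+1, 2+1+1+1+1 (49 of its 72 elements, about 68% of primes); PGL(2,5) (6T14) additionally contains elements of type 5+1, 4+1+1, 2+2+1+1 (69 of its 120 elements, about 58% of primes); S_6 (6T16) additionally contains elements of type 5+1, 4+2, 4+1+1, 3+2+1, 3+1+1+1, 2+2+1+1, 2+1+1+1+1 (544 of its 720 elements, about 76% of primes). None of the 37 primes tested shows any such pattern (for each of these groups the chance of that is below 10^-4), which rules them out. Hence G = C_6 (6T1), of order 6.

C_6 (order 6)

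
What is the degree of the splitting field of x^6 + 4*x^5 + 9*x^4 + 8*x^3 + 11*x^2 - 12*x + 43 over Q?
The degree of the splitting field over Q equals the order of the Galois group, so first determine the group. The polynomial f is an irreducible sextic over Q, so G = Gal(f/Q) is one of the 16 transitive subgroups 6T1, ..., 6T16 of S_6. The discriminant of f is -18046378835968, which is not a perfect square, so G is not contained in A_6. The transitive groups of degree 6 not contained in A_6 are: C_6 (6T1, order 6), S_3 (6T2, order 6), D_6 (6T3, order 12), C_3 x S_3 (6T5, order 18), A_4 x C_2 (6T6, order 24), S_4 (6T8, order 24), S_3 x S_3 (6T9, order 36), S_4 x C_2 (6T11, order 48), (S_3 x S_3) : C_2 (6T13, order 72), PGL(2,5) (6T14, order 120), S_6 (6T16, order 720). By Dedekind's theorem, for a prime p not dividing disc(f) the degrees of the irreducible factors of f mod p form the cycle type of an element of G. Factoring f modulo the 37 such primes p <= 167 (skipping 2, 7, which divide the discriminant), each new pattern first appears at: mod 3: f = (x^6 + x^5 + 2x^3 + 2x^2 + 1), pattern 6; mod 11: f = (x^3 + 10x + 8)(x^3 + 4x^2 + 10x + 4), pattern 3+3; mod 13: f = (x^2 + 3x + 6)(x^2 + 5x + 8)(x^2 + 9x + 12), pattern 2+2+2; mod 29: f = (x + 4)(x + 12)(x + 15)(x + 18)(x + 20)(x + 22), pattern 1+1+1+1+1+1. No other pattern occurs in this range, so the set of observed cycle types is {6, 3+3, 2+2+2, 1+1+1+1+1+1}. The candidates containing elements of all these cycle types are C_6 (6T1) of order 6, D_6 (6T3) of order 12, C_3 x S_3 (6T5) of order 18, A_4 x C_2 (6T6) of order 24, S_3 x S_3 (6T9) of order 36, S_4 x C_2 (6T11) of order 48, (S_3 x S_3) : C_2 (6T13) of order 72, PGL(2,5) (6T14) of order 120, S_6 (6T16) of order 720; the others are excluded. The observed types are precisely the cycle types that occur in C_6 (6T1). Each of the other remaining candidates has further cycle types, and by the Chebotarev density theorem the matching factorization patterns would occur for a proportion of primes equal to their share of the group: D_6 (6T3) additionally contains elements of type 2+2+1+1 (3 of its 12 elements, about 25% of primes); C_3 x S_3 (6T5) additionally contains elements of type 3+1+1+1 (4 of its 18 elements, about 22% of primes); A_4 x C_2 (6T6) additionally contains elements of type 2+2+1+1, 2+1+1+1+1 (6 of its 24 elements, about 25% of primes); S_3 x S_3 (6T9) additionally contains elements of type 3+1+1+1, 2+2+1+1 (13 of its 36 elements, about 36% of primes); S_4 x C_2 (6T11) additionally contains elements of type 4+2, 4+1+1, 2+2+1+1, 2+1+1+1+1 (24 of its 48 elements, about 50% of primes); (S_3 x S_3) : C_2 (6T13) additionally contains elements of type 4+2, 3+2+1, 3+1+1+1, 2+2+1+1, 2+1+1+1+1 (49 of its 72 elements, about 68% of primes); PGL(2,5) (6T14) additionally contains elements of type 5+1, 4+1+1, 2+2+1+1 (69 of its 120 elements, about 58% of primes); S_6 (6T16) additionally contains elements of type 5+1, 4+2, 4+1+1, 3+2+1, 3+1+1+1, 2+2+1+1, 2+1+1+1+1 (544 of its 720 elements, about 76% of primes). None of the 37 primes tested shows any such pattern (for each of these groups the chance of that is below 10^-4), which rules them out. Hence G = C_6 (6T1), of order 6. The Galois group C_6 (6T1) has order 6, so the splitting field has degree 6 over Q.

6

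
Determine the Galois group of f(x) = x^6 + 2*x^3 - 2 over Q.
The polynomial f is an irreducible sextic over Q, so G = Gal(f/Q) is one of the 16 transitive subgroups 6T1, ..., 6T16 of S_6. The discriminant of f is 5038848, which is not a perfect square, so G is not contained in A_6. The transitive groups of degree 6 not contained in A_6 are: C_6 (6T1, order 6), S_3 (6T2, order 6), D_6 (6T3, order 12), C_3 x S_3 (6T5, order 18), A_4 x C_2 (6T6, order 24), S_4 (6T8, order 24), S_3 x S_3 (6T9, order 36), S_4 x C_2 (6T11, order 48), (S_3 x S_3) : C_2 (6T13, order 72), PGL(2,5) (6T14, order 120), S_6 (6T16, order 720). By Dedekind's theorem, for a prime p not dividing disc(f) the degrees of the irreducible factors of f mod p form the cycle type of an element of G. Factoring f modulo the 23 such primes p <= 97 (skipping 2, 3, which divide the discriminant), each new pattern first appears at: mod 5: f = (x^6 + 2x^3 + 3), pattern 6; mod 11: f = (x + 6)(x + 8)(x^2 + 3x + 9)(x^2 + 5x + 3), pattern 2+2+1+1; mod 13: f = (x + 7)(x + 8)(x + 11)(x^3 + 10), pattern 3+1+1+1; mod 31: f = (x^2 + 17x + 27)(x^2 + 22x + 11)(x^2 + 23x + 24), pattern 2+2+2; mod 97: f = (x^3 + 11)(x^3 + 88), pattern 3+3. No other pattern occurs in this range, so the set of observed cycle types is {6, 2+2+1+1, 3+1+1+1, 2+2+2, 3+3}. The candidates containing elements of all these cycle types are S_3 x S_3 (6T9) of order 36, (S_3 x S_3) : C_2 (6T13) of order 72, S_6 (6T16) of order 720; the others are excluded. The observed types are precisely the cycle types that occur in S_3 x S_3 (6T9) (apart from the identity). Each of the other remaining candidates has further cycle types, and by the Chebotarev density theorem the matching factorization patterns would occur for a proportion of primes equal to their share of the group: (S_3 x S_3) : C_2 (6T13) additionally contains elements of type 4+2, 3+2+1, 2+1+1+1+1 (36 of its 72 elements, about 50% of primes); S_6 (6T16) additionally contains elements of type 5+1, 4+2, 4+1+1, 3+2+1, 2+1+1+1+1 (459 of its 720 elements, about 64% of primes). None of the 23 primes tested shows any such pattern (for each of these groups the chance of that is below 10^-4), which rules them out. Hence G = S_3 x S_3 (6T9), of order 36.

6T9: S_3 x S_3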